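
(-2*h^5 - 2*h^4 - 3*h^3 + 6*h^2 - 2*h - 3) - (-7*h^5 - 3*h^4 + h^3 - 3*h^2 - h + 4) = 5*h^5 + h^4 - 4*h^3 + 9*h^2 - h - 7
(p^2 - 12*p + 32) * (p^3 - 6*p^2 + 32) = p^5 - 18*p^4 + 104*p^3 - 160*p^2 - 384*p + 1024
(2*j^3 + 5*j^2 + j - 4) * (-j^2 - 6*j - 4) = -2*j^5 - 17*j^4 - 39*j^3 - 22*j^2 + 20*j + 16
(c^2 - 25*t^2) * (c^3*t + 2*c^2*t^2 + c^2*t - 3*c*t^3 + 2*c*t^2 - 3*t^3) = c^5*t + 2*c^4*t^2 + c^4*t - 28*c^3*t^3 + 2*c^3*t^2 - 50*c^2*t^4 - 28*c^2*t^3 + 75*c*t^5 - 50*c*t^4 + 75*t^5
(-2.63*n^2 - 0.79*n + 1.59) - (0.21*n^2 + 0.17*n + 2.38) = -2.84*n^2 - 0.96*n - 0.79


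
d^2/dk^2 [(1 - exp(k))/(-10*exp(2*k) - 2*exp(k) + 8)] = (25*exp(4*k) - 105*exp(3*k) + 105*exp(2*k) - 77*exp(k) + 12)*exp(k)/(2*(125*exp(6*k) + 75*exp(5*k) - 285*exp(4*k) - 119*exp(3*k) + 228*exp(2*k) + 48*exp(k) - 64))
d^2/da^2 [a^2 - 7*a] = 2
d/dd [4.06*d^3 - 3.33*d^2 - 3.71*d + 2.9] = 12.18*d^2 - 6.66*d - 3.71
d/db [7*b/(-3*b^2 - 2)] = 7*(3*b^2 - 2)/(3*b^2 + 2)^2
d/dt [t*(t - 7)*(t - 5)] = 3*t^2 - 24*t + 35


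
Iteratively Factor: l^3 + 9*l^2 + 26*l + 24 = (l + 2)*(l^2 + 7*l + 12) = (l + 2)*(l + 4)*(l + 3)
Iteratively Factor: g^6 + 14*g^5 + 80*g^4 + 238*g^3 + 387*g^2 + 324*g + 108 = (g + 1)*(g^5 + 13*g^4 + 67*g^3 + 171*g^2 + 216*g + 108) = (g + 1)*(g + 3)*(g^4 + 10*g^3 + 37*g^2 + 60*g + 36) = (g + 1)*(g + 2)*(g + 3)*(g^3 + 8*g^2 + 21*g + 18) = (g + 1)*(g + 2)^2*(g + 3)*(g^2 + 6*g + 9) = (g + 1)*(g + 2)^2*(g + 3)^2*(g + 3)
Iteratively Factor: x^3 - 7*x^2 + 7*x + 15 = (x - 3)*(x^2 - 4*x - 5) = (x - 5)*(x - 3)*(x + 1)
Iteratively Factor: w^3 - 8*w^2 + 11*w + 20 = (w - 5)*(w^2 - 3*w - 4) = (w - 5)*(w - 4)*(w + 1)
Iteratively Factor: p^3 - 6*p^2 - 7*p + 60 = (p - 5)*(p^2 - p - 12) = (p - 5)*(p - 4)*(p + 3)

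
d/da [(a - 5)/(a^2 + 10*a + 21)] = (a^2 + 10*a - 2*(a - 5)*(a + 5) + 21)/(a^2 + 10*a + 21)^2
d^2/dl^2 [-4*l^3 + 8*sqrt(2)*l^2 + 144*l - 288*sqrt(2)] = -24*l + 16*sqrt(2)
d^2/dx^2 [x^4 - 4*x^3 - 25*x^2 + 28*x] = 12*x^2 - 24*x - 50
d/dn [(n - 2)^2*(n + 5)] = (n - 2)*(3*n + 8)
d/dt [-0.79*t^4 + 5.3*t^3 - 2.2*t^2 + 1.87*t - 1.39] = -3.16*t^3 + 15.9*t^2 - 4.4*t + 1.87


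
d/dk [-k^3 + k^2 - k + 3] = -3*k^2 + 2*k - 1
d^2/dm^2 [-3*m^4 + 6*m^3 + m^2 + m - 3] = -36*m^2 + 36*m + 2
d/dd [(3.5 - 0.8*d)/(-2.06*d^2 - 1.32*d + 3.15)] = (-1.648*d^2 + 14.42*d + 2.1)/(4.2436*d^4 + 5.4384*d^3 - 11.2356*d^2 - 8.316*d + 9.9225)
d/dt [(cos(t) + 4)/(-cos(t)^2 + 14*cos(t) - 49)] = -(cos(t) + 15)*sin(t)/(cos(t) - 7)^3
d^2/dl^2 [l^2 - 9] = 2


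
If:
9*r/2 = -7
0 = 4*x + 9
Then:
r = -14/9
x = -9/4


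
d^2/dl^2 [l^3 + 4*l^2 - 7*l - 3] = 6*l + 8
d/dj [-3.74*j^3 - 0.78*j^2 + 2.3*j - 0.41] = -11.22*j^2 - 1.56*j + 2.3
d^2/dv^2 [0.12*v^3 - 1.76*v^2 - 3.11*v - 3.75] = 0.72*v - 3.52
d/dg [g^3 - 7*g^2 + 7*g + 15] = 3*g^2 - 14*g + 7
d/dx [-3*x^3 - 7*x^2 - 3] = x*(-9*x - 14)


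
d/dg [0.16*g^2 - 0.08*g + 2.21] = 0.32*g - 0.08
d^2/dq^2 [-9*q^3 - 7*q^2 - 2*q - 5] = -54*q - 14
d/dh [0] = 0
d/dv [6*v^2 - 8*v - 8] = 12*v - 8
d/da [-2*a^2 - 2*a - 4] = -4*a - 2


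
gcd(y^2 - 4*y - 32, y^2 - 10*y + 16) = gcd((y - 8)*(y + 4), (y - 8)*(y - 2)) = y - 8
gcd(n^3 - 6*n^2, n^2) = n^2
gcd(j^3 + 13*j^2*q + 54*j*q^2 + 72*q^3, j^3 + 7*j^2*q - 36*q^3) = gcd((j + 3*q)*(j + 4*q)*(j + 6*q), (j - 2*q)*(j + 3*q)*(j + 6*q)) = j^2 + 9*j*q + 18*q^2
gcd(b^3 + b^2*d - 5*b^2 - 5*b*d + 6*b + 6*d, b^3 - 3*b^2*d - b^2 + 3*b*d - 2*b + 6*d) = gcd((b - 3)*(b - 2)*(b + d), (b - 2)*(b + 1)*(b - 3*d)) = b - 2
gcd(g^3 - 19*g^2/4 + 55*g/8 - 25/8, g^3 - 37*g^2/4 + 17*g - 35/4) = g^2 - 9*g/4 + 5/4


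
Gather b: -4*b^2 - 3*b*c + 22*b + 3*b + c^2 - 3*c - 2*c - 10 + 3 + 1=-4*b^2 + b*(25 - 3*c) + c^2 - 5*c - 6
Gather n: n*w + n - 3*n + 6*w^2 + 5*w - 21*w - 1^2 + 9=n*(w - 2) + 6*w^2 - 16*w + 8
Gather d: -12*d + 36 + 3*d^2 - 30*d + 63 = 3*d^2 - 42*d + 99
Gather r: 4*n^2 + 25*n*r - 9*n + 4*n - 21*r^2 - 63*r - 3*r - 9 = 4*n^2 - 5*n - 21*r^2 + r*(25*n - 66) - 9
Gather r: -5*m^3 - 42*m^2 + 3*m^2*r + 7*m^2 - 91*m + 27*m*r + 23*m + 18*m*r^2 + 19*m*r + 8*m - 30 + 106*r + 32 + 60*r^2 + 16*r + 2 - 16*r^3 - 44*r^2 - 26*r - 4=-5*m^3 - 35*m^2 - 60*m - 16*r^3 + r^2*(18*m + 16) + r*(3*m^2 + 46*m + 96)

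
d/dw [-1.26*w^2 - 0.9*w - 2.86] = -2.52*w - 0.9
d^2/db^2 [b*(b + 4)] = 2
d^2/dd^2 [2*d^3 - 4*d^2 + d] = 12*d - 8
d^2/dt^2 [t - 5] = 0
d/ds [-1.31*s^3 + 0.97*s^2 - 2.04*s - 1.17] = -3.93*s^2 + 1.94*s - 2.04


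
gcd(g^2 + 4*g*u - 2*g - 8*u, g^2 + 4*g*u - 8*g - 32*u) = g + 4*u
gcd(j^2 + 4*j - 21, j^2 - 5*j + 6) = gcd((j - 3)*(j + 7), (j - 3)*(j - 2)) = j - 3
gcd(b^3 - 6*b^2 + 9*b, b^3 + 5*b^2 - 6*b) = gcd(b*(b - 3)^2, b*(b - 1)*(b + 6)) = b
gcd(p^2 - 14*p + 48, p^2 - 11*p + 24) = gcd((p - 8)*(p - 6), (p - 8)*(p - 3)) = p - 8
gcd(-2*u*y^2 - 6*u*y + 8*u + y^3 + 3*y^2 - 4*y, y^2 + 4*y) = y + 4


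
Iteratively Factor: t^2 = (t)*(t)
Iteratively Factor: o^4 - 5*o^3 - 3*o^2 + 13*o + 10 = (o - 2)*(o^3 - 3*o^2 - 9*o - 5) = (o - 5)*(o - 2)*(o^2 + 2*o + 1) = (o - 5)*(o - 2)*(o + 1)*(o + 1)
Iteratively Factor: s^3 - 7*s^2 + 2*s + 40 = (s - 4)*(s^2 - 3*s - 10) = (s - 4)*(s + 2)*(s - 5)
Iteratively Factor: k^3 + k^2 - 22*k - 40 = (k + 2)*(k^2 - k - 20) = (k + 2)*(k + 4)*(k - 5)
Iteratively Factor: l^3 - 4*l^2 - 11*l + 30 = (l - 5)*(l^2 + l - 6) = (l - 5)*(l - 2)*(l + 3)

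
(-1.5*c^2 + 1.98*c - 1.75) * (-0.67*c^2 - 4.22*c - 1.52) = 1.005*c^4 + 5.0034*c^3 - 4.9031*c^2 + 4.3754*c + 2.66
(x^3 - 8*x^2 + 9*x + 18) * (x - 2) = x^4 - 10*x^3 + 25*x^2 - 36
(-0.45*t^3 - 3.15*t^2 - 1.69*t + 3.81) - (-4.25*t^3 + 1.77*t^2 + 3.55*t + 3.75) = 3.8*t^3 - 4.92*t^2 - 5.24*t + 0.0600000000000001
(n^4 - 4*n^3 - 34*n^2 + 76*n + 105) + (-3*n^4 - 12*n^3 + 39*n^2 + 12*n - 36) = -2*n^4 - 16*n^3 + 5*n^2 + 88*n + 69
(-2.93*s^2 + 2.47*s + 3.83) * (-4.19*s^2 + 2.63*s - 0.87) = 12.2767*s^4 - 18.0552*s^3 - 7.0025*s^2 + 7.924*s - 3.3321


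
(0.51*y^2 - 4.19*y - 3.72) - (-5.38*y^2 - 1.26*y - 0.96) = 5.89*y^2 - 2.93*y - 2.76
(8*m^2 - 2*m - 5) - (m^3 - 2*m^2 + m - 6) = -m^3 + 10*m^2 - 3*m + 1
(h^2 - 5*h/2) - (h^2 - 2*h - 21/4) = 21/4 - h/2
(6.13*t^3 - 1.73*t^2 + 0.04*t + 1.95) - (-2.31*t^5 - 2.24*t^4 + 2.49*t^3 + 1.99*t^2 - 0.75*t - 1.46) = 2.31*t^5 + 2.24*t^4 + 3.64*t^3 - 3.72*t^2 + 0.79*t + 3.41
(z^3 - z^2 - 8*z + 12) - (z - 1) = z^3 - z^2 - 9*z + 13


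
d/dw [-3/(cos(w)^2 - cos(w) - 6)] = 3*(1 - 2*cos(w))*sin(w)/(sin(w)^2 + cos(w) + 5)^2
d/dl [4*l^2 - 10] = 8*l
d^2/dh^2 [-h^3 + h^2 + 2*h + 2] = 2 - 6*h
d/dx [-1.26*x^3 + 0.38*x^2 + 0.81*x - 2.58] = -3.78*x^2 + 0.76*x + 0.81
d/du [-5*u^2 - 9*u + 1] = -10*u - 9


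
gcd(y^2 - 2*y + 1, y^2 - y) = y - 1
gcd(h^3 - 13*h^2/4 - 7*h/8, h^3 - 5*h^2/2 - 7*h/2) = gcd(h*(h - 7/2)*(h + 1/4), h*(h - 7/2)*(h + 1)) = h^2 - 7*h/2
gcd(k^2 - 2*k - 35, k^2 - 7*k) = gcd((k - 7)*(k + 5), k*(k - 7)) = k - 7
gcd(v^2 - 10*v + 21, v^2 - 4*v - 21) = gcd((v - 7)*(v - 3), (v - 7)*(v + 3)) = v - 7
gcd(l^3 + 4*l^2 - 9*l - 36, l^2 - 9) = l^2 - 9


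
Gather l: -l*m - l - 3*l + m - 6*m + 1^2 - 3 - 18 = l*(-m - 4) - 5*m - 20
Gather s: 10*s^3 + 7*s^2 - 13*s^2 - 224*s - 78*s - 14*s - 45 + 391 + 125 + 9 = 10*s^3 - 6*s^2 - 316*s + 480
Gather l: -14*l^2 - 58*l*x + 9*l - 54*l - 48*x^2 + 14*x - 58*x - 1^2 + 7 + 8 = -14*l^2 + l*(-58*x - 45) - 48*x^2 - 44*x + 14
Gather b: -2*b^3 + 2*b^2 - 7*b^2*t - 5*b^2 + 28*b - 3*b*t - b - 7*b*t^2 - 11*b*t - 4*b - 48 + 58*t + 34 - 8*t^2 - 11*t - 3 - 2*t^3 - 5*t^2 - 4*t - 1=-2*b^3 + b^2*(-7*t - 3) + b*(-7*t^2 - 14*t + 23) - 2*t^3 - 13*t^2 + 43*t - 18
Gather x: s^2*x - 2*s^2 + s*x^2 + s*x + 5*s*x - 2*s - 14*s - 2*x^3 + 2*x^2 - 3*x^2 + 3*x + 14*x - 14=-2*s^2 - 16*s - 2*x^3 + x^2*(s - 1) + x*(s^2 + 6*s + 17) - 14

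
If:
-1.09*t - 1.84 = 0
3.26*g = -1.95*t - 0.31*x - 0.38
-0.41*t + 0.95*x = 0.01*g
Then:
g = 0.96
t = -1.69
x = -0.72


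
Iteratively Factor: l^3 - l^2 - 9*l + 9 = (l - 1)*(l^2 - 9) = (l - 3)*(l - 1)*(l + 3)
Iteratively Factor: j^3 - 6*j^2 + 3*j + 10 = (j - 5)*(j^2 - j - 2) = (j - 5)*(j - 2)*(j + 1)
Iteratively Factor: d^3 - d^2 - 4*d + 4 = (d + 2)*(d^2 - 3*d + 2) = (d - 1)*(d + 2)*(d - 2)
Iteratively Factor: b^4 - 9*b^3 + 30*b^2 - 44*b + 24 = (b - 3)*(b^3 - 6*b^2 + 12*b - 8) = (b - 3)*(b - 2)*(b^2 - 4*b + 4) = (b - 3)*(b - 2)^2*(b - 2)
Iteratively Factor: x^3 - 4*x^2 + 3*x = (x - 1)*(x^2 - 3*x) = x*(x - 1)*(x - 3)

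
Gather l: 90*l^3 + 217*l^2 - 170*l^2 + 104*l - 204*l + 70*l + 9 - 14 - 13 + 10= 90*l^3 + 47*l^2 - 30*l - 8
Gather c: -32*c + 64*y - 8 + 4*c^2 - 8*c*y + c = 4*c^2 + c*(-8*y - 31) + 64*y - 8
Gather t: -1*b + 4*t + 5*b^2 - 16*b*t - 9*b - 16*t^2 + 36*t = 5*b^2 - 10*b - 16*t^2 + t*(40 - 16*b)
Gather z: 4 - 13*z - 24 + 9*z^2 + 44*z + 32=9*z^2 + 31*z + 12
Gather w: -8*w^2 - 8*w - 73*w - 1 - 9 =-8*w^2 - 81*w - 10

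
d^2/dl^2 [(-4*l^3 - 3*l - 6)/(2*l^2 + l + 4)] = 4*(8*l^3 - 60*l^2 - 78*l + 27)/(8*l^6 + 12*l^5 + 54*l^4 + 49*l^3 + 108*l^2 + 48*l + 64)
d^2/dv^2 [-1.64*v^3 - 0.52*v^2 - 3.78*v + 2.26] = -9.84*v - 1.04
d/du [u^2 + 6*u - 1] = 2*u + 6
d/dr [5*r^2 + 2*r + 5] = 10*r + 2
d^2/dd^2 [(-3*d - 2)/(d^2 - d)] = 2*(-3*d^3 - 6*d^2 + 6*d - 2)/(d^3*(d^3 - 3*d^2 + 3*d - 1))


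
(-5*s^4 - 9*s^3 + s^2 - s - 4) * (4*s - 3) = -20*s^5 - 21*s^4 + 31*s^3 - 7*s^2 - 13*s + 12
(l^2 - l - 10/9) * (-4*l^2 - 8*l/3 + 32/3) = -4*l^4 + 4*l^3/3 + 160*l^2/9 - 208*l/27 - 320/27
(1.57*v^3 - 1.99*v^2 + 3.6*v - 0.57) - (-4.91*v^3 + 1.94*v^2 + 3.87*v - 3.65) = 6.48*v^3 - 3.93*v^2 - 0.27*v + 3.08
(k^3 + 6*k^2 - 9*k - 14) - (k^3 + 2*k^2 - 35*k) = 4*k^2 + 26*k - 14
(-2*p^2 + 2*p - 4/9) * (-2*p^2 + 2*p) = 4*p^4 - 8*p^3 + 44*p^2/9 - 8*p/9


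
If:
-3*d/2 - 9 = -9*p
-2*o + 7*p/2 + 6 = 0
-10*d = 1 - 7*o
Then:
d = 774/191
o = 1133/191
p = 320/191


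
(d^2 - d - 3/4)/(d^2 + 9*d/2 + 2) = (d - 3/2)/(d + 4)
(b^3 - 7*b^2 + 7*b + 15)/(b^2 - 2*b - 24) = (-b^3 + 7*b^2 - 7*b - 15)/(-b^2 + 2*b + 24)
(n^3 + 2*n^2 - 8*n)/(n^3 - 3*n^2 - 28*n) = (n - 2)/(n - 7)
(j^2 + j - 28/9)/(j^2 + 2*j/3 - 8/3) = (j + 7/3)/(j + 2)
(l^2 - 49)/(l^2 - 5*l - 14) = (l + 7)/(l + 2)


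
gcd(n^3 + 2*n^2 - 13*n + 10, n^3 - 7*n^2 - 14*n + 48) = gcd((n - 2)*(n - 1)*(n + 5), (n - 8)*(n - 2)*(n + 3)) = n - 2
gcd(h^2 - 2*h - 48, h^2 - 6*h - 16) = h - 8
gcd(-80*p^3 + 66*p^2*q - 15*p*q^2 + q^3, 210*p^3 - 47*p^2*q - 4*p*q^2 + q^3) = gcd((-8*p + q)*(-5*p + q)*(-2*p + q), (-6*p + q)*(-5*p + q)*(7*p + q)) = 5*p - q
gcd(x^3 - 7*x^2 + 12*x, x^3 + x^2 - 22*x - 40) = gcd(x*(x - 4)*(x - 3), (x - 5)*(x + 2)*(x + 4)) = 1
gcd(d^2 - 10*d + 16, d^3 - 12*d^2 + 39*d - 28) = 1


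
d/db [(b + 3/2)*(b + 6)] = 2*b + 15/2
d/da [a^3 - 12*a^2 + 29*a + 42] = 3*a^2 - 24*a + 29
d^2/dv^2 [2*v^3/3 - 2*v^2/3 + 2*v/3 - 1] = 4*v - 4/3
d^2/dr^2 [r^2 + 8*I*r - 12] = 2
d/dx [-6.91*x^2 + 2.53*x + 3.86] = 2.53 - 13.82*x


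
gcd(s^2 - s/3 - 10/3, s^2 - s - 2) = s - 2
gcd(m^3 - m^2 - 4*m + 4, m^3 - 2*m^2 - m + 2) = m^2 - 3*m + 2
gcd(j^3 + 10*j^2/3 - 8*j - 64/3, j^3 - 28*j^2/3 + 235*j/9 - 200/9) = j - 8/3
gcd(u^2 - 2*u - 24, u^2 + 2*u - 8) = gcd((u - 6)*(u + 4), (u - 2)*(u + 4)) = u + 4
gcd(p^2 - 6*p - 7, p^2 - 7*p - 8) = p + 1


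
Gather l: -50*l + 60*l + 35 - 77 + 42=10*l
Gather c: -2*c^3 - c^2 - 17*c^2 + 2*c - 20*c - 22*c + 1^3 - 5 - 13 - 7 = -2*c^3 - 18*c^2 - 40*c - 24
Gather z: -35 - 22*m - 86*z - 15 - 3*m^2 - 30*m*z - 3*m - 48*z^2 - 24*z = -3*m^2 - 25*m - 48*z^2 + z*(-30*m - 110) - 50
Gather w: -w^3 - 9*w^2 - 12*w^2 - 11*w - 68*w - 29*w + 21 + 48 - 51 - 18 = -w^3 - 21*w^2 - 108*w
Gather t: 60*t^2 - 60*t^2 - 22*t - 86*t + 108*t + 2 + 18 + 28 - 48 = 0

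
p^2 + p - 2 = (p - 1)*(p + 2)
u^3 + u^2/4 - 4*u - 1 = (u - 2)*(u + 1/4)*(u + 2)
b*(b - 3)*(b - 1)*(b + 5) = b^4 + b^3 - 17*b^2 + 15*b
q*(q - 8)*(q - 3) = q^3 - 11*q^2 + 24*q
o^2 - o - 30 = (o - 6)*(o + 5)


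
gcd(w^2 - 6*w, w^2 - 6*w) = w^2 - 6*w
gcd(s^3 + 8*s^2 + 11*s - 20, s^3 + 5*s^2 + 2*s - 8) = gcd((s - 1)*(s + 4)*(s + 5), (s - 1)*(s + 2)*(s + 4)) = s^2 + 3*s - 4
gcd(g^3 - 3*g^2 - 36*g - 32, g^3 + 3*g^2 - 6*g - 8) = g^2 + 5*g + 4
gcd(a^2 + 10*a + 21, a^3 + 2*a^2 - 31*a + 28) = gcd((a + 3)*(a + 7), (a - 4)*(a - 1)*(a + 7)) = a + 7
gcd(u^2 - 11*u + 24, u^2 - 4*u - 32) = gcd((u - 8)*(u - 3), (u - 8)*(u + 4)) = u - 8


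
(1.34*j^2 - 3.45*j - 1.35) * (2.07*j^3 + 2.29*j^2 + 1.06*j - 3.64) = 2.7738*j^5 - 4.0729*j^4 - 9.2746*j^3 - 11.6261*j^2 + 11.127*j + 4.914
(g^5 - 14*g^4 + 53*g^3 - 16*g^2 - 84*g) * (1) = g^5 - 14*g^4 + 53*g^3 - 16*g^2 - 84*g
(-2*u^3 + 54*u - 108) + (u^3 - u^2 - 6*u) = -u^3 - u^2 + 48*u - 108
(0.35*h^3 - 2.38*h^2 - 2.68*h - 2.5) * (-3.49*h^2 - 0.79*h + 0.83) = -1.2215*h^5 + 8.0297*h^4 + 11.5239*h^3 + 8.8668*h^2 - 0.2494*h - 2.075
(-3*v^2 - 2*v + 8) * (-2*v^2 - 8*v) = 6*v^4 + 28*v^3 - 64*v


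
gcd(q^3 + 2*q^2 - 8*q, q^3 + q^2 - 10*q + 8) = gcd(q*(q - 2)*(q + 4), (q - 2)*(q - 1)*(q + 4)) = q^2 + 2*q - 8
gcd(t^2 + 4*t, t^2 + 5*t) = t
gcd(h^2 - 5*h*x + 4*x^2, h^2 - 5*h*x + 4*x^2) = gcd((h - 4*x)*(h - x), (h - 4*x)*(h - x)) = h^2 - 5*h*x + 4*x^2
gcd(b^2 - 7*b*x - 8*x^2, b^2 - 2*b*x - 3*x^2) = b + x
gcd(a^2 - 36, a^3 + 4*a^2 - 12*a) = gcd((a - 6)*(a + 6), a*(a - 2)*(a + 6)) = a + 6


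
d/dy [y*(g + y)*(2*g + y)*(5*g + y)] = 10*g^3 + 34*g^2*y + 24*g*y^2 + 4*y^3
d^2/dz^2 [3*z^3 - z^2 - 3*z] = 18*z - 2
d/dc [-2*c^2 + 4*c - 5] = 4 - 4*c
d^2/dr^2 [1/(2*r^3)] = 6/r^5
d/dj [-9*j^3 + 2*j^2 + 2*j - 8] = -27*j^2 + 4*j + 2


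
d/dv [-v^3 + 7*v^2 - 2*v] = -3*v^2 + 14*v - 2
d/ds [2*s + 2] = 2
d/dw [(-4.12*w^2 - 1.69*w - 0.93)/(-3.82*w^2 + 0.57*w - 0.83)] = (-8.8042*w^2 - 0.266*w + 1.9328)/(14.5924*w^4 - 4.3548*w^3 + 6.6661*w^2 - 0.9462*w + 0.6889)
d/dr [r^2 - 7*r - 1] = 2*r - 7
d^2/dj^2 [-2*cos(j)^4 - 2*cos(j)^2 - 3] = 32*sin(j)^4 - 48*sin(j)^2 + 12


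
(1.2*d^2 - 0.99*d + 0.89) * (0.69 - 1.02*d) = -1.224*d^3 + 1.8378*d^2 - 1.5909*d + 0.6141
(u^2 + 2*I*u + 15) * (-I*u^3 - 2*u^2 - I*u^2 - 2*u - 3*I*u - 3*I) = -I*u^5 - I*u^4 - 22*I*u^3 - 24*u^2 - 22*I*u^2 - 24*u - 45*I*u - 45*I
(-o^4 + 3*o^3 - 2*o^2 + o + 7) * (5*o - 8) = -5*o^5 + 23*o^4 - 34*o^3 + 21*o^2 + 27*o - 56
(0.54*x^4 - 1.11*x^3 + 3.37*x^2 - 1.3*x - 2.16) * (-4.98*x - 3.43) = -2.6892*x^5 + 3.6756*x^4 - 12.9753*x^3 - 5.0851*x^2 + 15.2158*x + 7.4088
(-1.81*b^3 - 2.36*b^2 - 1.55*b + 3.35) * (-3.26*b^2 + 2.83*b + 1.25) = 5.9006*b^5 + 2.5713*b^4 - 3.8883*b^3 - 18.2575*b^2 + 7.543*b + 4.1875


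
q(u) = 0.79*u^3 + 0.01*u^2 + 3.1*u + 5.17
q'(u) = 2.37*u^2 + 0.02*u + 3.1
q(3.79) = 60.07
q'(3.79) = 37.22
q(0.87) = 8.39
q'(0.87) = 4.91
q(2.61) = 27.37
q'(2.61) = 19.30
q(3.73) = 57.87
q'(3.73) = 36.15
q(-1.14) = 0.48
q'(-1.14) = 6.16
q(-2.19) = -9.87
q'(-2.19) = 14.42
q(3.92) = 65.06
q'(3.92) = 39.60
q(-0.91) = 1.76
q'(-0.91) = 5.04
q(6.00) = 194.77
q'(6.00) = 88.54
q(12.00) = 1408.93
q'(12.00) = 344.62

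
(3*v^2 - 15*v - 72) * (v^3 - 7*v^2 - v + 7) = 3*v^5 - 36*v^4 + 30*v^3 + 540*v^2 - 33*v - 504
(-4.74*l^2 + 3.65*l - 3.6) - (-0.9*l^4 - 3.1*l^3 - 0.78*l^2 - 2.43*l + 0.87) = 0.9*l^4 + 3.1*l^3 - 3.96*l^2 + 6.08*l - 4.47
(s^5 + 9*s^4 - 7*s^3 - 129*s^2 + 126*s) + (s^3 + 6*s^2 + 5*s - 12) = s^5 + 9*s^4 - 6*s^3 - 123*s^2 + 131*s - 12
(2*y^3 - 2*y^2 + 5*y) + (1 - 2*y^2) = 2*y^3 - 4*y^2 + 5*y + 1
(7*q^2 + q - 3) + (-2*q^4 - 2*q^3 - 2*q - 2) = -2*q^4 - 2*q^3 + 7*q^2 - q - 5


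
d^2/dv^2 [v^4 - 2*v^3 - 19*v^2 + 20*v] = 12*v^2 - 12*v - 38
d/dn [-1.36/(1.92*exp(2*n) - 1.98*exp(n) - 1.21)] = (5.2224*exp(n) - 2.6928)*exp(n)/(-1.92*exp(2*n) + 1.98*exp(n) + 1.21)^2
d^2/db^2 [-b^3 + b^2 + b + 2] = 2 - 6*b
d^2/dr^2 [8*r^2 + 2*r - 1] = 16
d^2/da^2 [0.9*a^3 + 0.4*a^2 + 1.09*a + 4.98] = 5.4*a + 0.8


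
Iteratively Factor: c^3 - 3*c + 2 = (c - 1)*(c^2 + c - 2) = (c - 1)*(c + 2)*(c - 1)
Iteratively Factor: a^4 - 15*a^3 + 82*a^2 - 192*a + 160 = (a - 5)*(a^3 - 10*a^2 + 32*a - 32) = (a - 5)*(a - 2)*(a^2 - 8*a + 16) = (a - 5)*(a - 4)*(a - 2)*(a - 4)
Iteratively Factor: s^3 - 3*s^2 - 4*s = (s + 1)*(s^2 - 4*s) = (s - 4)*(s + 1)*(s)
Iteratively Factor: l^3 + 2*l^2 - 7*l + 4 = (l - 1)*(l^2 + 3*l - 4) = (l - 1)*(l + 4)*(l - 1)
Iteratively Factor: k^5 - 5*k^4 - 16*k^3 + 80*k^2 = (k + 4)*(k^4 - 9*k^3 + 20*k^2) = k*(k + 4)*(k^3 - 9*k^2 + 20*k) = k*(k - 4)*(k + 4)*(k^2 - 5*k) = k*(k - 5)*(k - 4)*(k + 4)*(k)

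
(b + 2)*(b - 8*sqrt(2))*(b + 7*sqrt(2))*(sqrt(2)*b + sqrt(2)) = sqrt(2)*b^4 - 2*b^3 + 3*sqrt(2)*b^3 - 110*sqrt(2)*b^2 - 6*b^2 - 336*sqrt(2)*b - 4*b - 224*sqrt(2)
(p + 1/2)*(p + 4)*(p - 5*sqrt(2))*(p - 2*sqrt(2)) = p^4 - 7*sqrt(2)*p^3 + 9*p^3/2 - 63*sqrt(2)*p^2/2 + 22*p^2 - 14*sqrt(2)*p + 90*p + 40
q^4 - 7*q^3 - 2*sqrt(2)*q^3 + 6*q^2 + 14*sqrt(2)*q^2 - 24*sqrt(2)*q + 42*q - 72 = (q - 4)*(q - 3)*(q - 3*sqrt(2))*(q + sqrt(2))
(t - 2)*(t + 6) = t^2 + 4*t - 12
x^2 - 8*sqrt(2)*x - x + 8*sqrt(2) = (x - 1)*(x - 8*sqrt(2))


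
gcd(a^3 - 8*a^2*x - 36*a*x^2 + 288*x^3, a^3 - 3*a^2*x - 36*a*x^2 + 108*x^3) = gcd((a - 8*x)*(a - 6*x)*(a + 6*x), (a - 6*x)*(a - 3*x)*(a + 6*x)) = -a^2 + 36*x^2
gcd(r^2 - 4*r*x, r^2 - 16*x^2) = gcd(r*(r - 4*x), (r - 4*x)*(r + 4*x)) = -r + 4*x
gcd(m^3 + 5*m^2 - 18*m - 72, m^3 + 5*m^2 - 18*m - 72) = m^3 + 5*m^2 - 18*m - 72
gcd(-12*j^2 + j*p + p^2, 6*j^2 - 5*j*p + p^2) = -3*j + p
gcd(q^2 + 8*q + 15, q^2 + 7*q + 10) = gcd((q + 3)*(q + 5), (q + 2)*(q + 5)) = q + 5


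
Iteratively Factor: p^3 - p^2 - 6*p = (p + 2)*(p^2 - 3*p) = p*(p + 2)*(p - 3)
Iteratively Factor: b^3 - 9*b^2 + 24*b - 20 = (b - 2)*(b^2 - 7*b + 10) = (b - 2)^2*(b - 5)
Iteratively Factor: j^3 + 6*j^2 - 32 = (j + 4)*(j^2 + 2*j - 8) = (j - 2)*(j + 4)*(j + 4)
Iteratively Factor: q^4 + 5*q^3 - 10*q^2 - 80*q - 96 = (q - 4)*(q^3 + 9*q^2 + 26*q + 24) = (q - 4)*(q + 4)*(q^2 + 5*q + 6) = (q - 4)*(q + 3)*(q + 4)*(q + 2)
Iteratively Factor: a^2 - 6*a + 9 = (a - 3)*(a - 3)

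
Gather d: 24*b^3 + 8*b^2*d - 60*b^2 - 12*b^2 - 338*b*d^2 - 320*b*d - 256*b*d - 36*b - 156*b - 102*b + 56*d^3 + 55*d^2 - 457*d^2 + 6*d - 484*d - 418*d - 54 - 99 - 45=24*b^3 - 72*b^2 - 294*b + 56*d^3 + d^2*(-338*b - 402) + d*(8*b^2 - 576*b - 896) - 198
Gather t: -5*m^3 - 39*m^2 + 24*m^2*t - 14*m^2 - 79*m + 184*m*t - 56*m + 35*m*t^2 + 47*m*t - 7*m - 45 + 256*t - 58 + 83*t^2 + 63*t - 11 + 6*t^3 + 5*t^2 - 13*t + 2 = -5*m^3 - 53*m^2 - 142*m + 6*t^3 + t^2*(35*m + 88) + t*(24*m^2 + 231*m + 306) - 112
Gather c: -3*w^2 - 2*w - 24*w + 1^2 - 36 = -3*w^2 - 26*w - 35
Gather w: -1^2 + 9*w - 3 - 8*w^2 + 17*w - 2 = -8*w^2 + 26*w - 6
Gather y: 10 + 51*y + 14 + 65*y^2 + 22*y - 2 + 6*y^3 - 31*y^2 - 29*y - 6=6*y^3 + 34*y^2 + 44*y + 16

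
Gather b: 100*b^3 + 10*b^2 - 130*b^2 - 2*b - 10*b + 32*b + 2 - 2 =100*b^3 - 120*b^2 + 20*b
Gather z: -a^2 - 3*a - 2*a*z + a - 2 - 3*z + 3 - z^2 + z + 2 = -a^2 - 2*a - z^2 + z*(-2*a - 2) + 3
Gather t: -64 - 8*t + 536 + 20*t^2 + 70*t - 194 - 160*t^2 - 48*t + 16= -140*t^2 + 14*t + 294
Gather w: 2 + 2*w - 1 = 2*w + 1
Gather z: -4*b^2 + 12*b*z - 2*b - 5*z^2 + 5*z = -4*b^2 - 2*b - 5*z^2 + z*(12*b + 5)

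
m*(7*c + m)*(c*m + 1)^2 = 7*c^3*m^3 + c^2*m^4 + 14*c^2*m^2 + 2*c*m^3 + 7*c*m + m^2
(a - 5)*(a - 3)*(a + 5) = a^3 - 3*a^2 - 25*a + 75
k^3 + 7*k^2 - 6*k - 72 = (k - 3)*(k + 4)*(k + 6)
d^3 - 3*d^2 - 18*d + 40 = (d - 5)*(d - 2)*(d + 4)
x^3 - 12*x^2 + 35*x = x*(x - 7)*(x - 5)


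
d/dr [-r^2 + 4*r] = 4 - 2*r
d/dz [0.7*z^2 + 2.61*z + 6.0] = 1.4*z + 2.61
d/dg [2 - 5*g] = -5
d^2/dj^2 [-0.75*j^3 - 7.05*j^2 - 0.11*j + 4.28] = -4.5*j - 14.1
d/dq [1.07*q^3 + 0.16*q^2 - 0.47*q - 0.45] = 3.21*q^2 + 0.32*q - 0.47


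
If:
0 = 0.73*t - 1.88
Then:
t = 2.58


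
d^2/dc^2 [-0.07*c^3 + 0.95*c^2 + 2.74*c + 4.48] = 1.9 - 0.42*c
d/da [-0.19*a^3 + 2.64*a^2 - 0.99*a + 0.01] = -0.57*a^2 + 5.28*a - 0.99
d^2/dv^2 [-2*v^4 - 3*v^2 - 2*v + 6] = -24*v^2 - 6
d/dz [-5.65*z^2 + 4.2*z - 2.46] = 4.2 - 11.3*z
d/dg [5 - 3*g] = -3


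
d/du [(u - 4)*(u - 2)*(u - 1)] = 3*u^2 - 14*u + 14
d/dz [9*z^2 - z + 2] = 18*z - 1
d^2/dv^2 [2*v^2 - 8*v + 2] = 4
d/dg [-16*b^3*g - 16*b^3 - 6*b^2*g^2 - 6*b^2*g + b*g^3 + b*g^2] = b*(-16*b^2 - 12*b*g - 6*b + 3*g^2 + 2*g)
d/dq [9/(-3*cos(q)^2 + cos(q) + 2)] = 9*(1 - 6*cos(q))*sin(q)/(-3*cos(q)^2 + cos(q) + 2)^2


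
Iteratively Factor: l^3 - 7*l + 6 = (l - 1)*(l^2 + l - 6) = (l - 1)*(l + 3)*(l - 2)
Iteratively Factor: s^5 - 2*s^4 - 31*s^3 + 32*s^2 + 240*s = (s - 5)*(s^4 + 3*s^3 - 16*s^2 - 48*s) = (s - 5)*(s - 4)*(s^3 + 7*s^2 + 12*s) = s*(s - 5)*(s - 4)*(s^2 + 7*s + 12) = s*(s - 5)*(s - 4)*(s + 3)*(s + 4)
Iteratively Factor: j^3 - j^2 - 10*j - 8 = (j - 4)*(j^2 + 3*j + 2) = (j - 4)*(j + 2)*(j + 1)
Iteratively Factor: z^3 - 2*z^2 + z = (z - 1)*(z^2 - z) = (z - 1)^2*(z)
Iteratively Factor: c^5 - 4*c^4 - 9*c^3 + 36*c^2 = (c - 4)*(c^4 - 9*c^2) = (c - 4)*(c + 3)*(c^3 - 3*c^2) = c*(c - 4)*(c + 3)*(c^2 - 3*c) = c^2*(c - 4)*(c + 3)*(c - 3)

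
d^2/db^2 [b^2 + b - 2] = 2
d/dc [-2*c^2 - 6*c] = -4*c - 6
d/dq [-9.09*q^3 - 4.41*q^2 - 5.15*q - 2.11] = -27.27*q^2 - 8.82*q - 5.15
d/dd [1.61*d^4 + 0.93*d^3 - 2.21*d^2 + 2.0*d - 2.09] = 6.44*d^3 + 2.79*d^2 - 4.42*d + 2.0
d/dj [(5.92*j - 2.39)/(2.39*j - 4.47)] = (92.753841 - 49.593217*j)/(2.39*j - 4.47)^3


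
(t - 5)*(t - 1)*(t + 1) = t^3 - 5*t^2 - t + 5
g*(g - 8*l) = g^2 - 8*g*l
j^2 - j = j*(j - 1)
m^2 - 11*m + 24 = (m - 8)*(m - 3)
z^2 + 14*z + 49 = (z + 7)^2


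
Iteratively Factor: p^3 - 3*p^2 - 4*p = (p + 1)*(p^2 - 4*p) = p*(p + 1)*(p - 4)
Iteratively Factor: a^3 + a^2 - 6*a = (a + 3)*(a^2 - 2*a) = a*(a + 3)*(a - 2)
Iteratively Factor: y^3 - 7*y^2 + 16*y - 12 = (y - 2)*(y^2 - 5*y + 6) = (y - 2)^2*(y - 3)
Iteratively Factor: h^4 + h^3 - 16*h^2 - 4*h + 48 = (h + 4)*(h^3 - 3*h^2 - 4*h + 12) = (h - 2)*(h + 4)*(h^2 - h - 6) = (h - 3)*(h - 2)*(h + 4)*(h + 2)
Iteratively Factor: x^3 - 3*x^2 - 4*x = (x)*(x^2 - 3*x - 4) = x*(x - 4)*(x + 1)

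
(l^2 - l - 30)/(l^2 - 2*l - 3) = (-l^2 + l + 30)/(-l^2 + 2*l + 3)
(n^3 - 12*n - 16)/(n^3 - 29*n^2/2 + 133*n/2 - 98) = 2*(n^2 + 4*n + 4)/(2*n^2 - 21*n + 49)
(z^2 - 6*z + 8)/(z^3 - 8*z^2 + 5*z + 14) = (z - 4)/(z^2 - 6*z - 7)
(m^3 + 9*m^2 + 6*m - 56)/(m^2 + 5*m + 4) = (m^2 + 5*m - 14)/(m + 1)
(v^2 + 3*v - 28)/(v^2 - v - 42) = (-v^2 - 3*v + 28)/(-v^2 + v + 42)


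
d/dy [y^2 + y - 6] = 2*y + 1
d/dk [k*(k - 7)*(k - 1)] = 3*k^2 - 16*k + 7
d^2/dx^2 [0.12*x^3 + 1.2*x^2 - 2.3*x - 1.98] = 0.72*x + 2.4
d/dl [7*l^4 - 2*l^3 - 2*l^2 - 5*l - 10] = 28*l^3 - 6*l^2 - 4*l - 5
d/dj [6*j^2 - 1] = 12*j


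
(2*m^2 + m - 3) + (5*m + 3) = 2*m^2 + 6*m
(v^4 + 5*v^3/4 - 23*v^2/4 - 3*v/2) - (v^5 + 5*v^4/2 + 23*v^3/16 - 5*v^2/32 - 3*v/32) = -v^5 - 3*v^4/2 - 3*v^3/16 - 179*v^2/32 - 45*v/32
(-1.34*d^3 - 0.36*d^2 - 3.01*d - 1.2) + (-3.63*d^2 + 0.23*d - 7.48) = -1.34*d^3 - 3.99*d^2 - 2.78*d - 8.68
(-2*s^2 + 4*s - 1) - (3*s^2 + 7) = -5*s^2 + 4*s - 8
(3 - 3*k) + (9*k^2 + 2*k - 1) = 9*k^2 - k + 2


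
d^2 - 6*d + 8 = (d - 4)*(d - 2)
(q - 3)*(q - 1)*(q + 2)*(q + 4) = q^4 + 2*q^3 - 13*q^2 - 14*q + 24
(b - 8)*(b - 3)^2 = b^3 - 14*b^2 + 57*b - 72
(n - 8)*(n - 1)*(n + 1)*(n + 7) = n^4 - n^3 - 57*n^2 + n + 56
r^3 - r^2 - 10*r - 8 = (r - 4)*(r + 1)*(r + 2)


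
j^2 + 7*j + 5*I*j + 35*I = (j + 7)*(j + 5*I)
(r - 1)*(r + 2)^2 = r^3 + 3*r^2 - 4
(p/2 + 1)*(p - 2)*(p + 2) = p^3/2 + p^2 - 2*p - 4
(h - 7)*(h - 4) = h^2 - 11*h + 28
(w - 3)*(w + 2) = w^2 - w - 6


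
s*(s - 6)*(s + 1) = s^3 - 5*s^2 - 6*s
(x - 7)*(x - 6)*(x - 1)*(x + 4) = x^4 - 10*x^3 - x^2 + 178*x - 168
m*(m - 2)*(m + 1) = m^3 - m^2 - 2*m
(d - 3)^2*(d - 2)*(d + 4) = d^4 - 4*d^3 - 11*d^2 + 66*d - 72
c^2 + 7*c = c*(c + 7)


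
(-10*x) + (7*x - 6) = -3*x - 6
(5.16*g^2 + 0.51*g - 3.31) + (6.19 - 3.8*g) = 5.16*g^2 - 3.29*g + 2.88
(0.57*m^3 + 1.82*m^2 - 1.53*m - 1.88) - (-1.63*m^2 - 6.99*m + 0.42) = 0.57*m^3 + 3.45*m^2 + 5.46*m - 2.3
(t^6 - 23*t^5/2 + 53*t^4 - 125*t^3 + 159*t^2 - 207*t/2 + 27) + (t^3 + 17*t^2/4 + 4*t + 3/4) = t^6 - 23*t^5/2 + 53*t^4 - 124*t^3 + 653*t^2/4 - 199*t/2 + 111/4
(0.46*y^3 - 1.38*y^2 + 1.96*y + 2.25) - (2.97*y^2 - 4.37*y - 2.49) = 0.46*y^3 - 4.35*y^2 + 6.33*y + 4.74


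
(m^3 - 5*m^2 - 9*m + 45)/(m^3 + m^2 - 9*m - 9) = (m - 5)/(m + 1)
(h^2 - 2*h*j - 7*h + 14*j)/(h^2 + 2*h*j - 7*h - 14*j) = (h - 2*j)/(h + 2*j)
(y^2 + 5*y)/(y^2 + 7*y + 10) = y/(y + 2)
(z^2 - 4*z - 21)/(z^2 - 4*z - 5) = (-z^2 + 4*z + 21)/(-z^2 + 4*z + 5)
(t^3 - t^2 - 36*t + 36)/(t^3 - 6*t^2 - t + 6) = (t + 6)/(t + 1)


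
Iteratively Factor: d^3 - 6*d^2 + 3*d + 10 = (d - 2)*(d^2 - 4*d - 5) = (d - 5)*(d - 2)*(d + 1)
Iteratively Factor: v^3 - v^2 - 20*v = (v)*(v^2 - v - 20) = v*(v - 5)*(v + 4)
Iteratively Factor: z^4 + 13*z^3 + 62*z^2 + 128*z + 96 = (z + 4)*(z^3 + 9*z^2 + 26*z + 24) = (z + 3)*(z + 4)*(z^2 + 6*z + 8) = (z + 2)*(z + 3)*(z + 4)*(z + 4)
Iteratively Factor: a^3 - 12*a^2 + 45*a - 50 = (a - 2)*(a^2 - 10*a + 25) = (a - 5)*(a - 2)*(a - 5)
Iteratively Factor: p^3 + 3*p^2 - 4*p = (p + 4)*(p^2 - p) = (p - 1)*(p + 4)*(p)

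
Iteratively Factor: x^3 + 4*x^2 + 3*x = (x + 1)*(x^2 + 3*x) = (x + 1)*(x + 3)*(x)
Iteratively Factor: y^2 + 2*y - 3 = (y + 3)*(y - 1)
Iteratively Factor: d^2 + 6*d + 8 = (d + 4)*(d + 2)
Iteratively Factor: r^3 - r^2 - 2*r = (r + 1)*(r^2 - 2*r) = r*(r + 1)*(r - 2)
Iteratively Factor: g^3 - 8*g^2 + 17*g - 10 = (g - 1)*(g^2 - 7*g + 10) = (g - 2)*(g - 1)*(g - 5)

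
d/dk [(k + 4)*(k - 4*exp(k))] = k - (k + 4)*(4*exp(k) - 1) - 4*exp(k)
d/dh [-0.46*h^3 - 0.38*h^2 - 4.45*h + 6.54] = -1.38*h^2 - 0.76*h - 4.45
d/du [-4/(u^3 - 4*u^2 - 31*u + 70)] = 4*(3*u^2 - 8*u - 31)/(u^3 - 4*u^2 - 31*u + 70)^2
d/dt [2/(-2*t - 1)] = 4/(2*t + 1)^2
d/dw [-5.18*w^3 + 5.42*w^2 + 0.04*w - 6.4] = -15.54*w^2 + 10.84*w + 0.04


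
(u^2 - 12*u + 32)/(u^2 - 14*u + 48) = (u - 4)/(u - 6)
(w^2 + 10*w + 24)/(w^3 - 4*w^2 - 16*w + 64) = (w + 6)/(w^2 - 8*w + 16)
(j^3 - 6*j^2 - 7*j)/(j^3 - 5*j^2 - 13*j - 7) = j/(j + 1)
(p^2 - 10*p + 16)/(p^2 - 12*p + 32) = (p - 2)/(p - 4)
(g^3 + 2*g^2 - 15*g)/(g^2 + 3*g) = (g^2 + 2*g - 15)/(g + 3)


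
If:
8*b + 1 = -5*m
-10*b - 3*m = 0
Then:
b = 3/26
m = -5/13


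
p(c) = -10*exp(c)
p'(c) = -10*exp(c)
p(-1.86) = -1.56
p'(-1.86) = -1.56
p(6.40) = -6018.45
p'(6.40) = -6018.45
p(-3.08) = -0.46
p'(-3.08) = -0.46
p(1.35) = -38.57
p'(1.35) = -38.57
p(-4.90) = -0.07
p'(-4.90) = -0.07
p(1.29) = -36.33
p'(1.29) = -36.33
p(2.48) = -119.41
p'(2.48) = -119.41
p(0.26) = -12.97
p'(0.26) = -12.97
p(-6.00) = -0.02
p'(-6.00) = -0.02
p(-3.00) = -0.50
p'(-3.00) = -0.50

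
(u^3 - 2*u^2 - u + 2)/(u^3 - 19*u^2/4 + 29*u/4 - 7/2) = 4*(u + 1)/(4*u - 7)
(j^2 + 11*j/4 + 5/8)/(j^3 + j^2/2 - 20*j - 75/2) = (j + 1/4)/(j^2 - 2*j - 15)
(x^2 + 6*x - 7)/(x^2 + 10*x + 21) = (x - 1)/(x + 3)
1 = 1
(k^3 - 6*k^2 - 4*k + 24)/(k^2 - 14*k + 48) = (k^2 - 4)/(k - 8)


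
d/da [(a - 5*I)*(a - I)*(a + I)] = 3*a^2 - 10*I*a + 1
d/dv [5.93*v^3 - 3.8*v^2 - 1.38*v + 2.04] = 17.79*v^2 - 7.6*v - 1.38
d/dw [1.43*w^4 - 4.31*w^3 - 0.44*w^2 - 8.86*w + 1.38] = 5.72*w^3 - 12.93*w^2 - 0.88*w - 8.86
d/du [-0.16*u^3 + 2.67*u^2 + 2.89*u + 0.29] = -0.48*u^2 + 5.34*u + 2.89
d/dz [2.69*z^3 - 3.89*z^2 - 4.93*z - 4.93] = 8.07*z^2 - 7.78*z - 4.93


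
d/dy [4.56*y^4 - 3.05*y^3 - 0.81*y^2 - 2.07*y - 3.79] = 18.24*y^3 - 9.15*y^2 - 1.62*y - 2.07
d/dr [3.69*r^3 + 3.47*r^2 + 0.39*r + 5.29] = 11.07*r^2 + 6.94*r + 0.39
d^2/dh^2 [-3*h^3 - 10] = -18*h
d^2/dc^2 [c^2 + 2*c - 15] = 2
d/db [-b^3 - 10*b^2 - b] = -3*b^2 - 20*b - 1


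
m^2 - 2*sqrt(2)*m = m*(m - 2*sqrt(2))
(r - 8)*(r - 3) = r^2 - 11*r + 24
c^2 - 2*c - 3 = (c - 3)*(c + 1)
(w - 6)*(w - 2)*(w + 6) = w^3 - 2*w^2 - 36*w + 72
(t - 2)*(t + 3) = t^2 + t - 6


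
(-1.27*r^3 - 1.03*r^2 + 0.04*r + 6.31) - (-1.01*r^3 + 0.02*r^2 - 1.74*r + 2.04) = -0.26*r^3 - 1.05*r^2 + 1.78*r + 4.27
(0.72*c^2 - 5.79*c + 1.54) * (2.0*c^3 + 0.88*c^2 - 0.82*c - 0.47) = 1.44*c^5 - 10.9464*c^4 - 2.6056*c^3 + 5.7646*c^2 + 1.4585*c - 0.7238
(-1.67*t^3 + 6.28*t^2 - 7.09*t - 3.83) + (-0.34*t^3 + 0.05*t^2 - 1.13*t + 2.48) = -2.01*t^3 + 6.33*t^2 - 8.22*t - 1.35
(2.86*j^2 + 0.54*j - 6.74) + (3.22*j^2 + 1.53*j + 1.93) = 6.08*j^2 + 2.07*j - 4.81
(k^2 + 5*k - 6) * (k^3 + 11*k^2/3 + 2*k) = k^5 + 26*k^4/3 + 43*k^3/3 - 12*k^2 - 12*k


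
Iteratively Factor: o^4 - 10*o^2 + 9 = (o + 1)*(o^3 - o^2 - 9*o + 9) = (o + 1)*(o + 3)*(o^2 - 4*o + 3) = (o - 3)*(o + 1)*(o + 3)*(o - 1)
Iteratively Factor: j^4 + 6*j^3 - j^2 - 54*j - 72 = (j + 2)*(j^3 + 4*j^2 - 9*j - 36) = (j + 2)*(j + 3)*(j^2 + j - 12) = (j + 2)*(j + 3)*(j + 4)*(j - 3)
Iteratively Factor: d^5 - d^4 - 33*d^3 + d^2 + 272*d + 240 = (d - 4)*(d^4 + 3*d^3 - 21*d^2 - 83*d - 60) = (d - 4)*(d + 1)*(d^3 + 2*d^2 - 23*d - 60) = (d - 4)*(d + 1)*(d + 4)*(d^2 - 2*d - 15) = (d - 4)*(d + 1)*(d + 3)*(d + 4)*(d - 5)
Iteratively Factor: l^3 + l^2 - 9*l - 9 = (l + 1)*(l^2 - 9) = (l - 3)*(l + 1)*(l + 3)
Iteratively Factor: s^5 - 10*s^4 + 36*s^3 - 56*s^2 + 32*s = (s - 2)*(s^4 - 8*s^3 + 20*s^2 - 16*s) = (s - 4)*(s - 2)*(s^3 - 4*s^2 + 4*s) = s*(s - 4)*(s - 2)*(s^2 - 4*s + 4) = s*(s - 4)*(s - 2)^2*(s - 2)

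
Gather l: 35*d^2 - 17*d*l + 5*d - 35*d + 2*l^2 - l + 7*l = 35*d^2 - 30*d + 2*l^2 + l*(6 - 17*d)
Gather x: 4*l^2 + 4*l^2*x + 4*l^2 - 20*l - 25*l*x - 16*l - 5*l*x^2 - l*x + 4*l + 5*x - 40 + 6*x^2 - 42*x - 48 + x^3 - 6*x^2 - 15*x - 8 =8*l^2 - 5*l*x^2 - 32*l + x^3 + x*(4*l^2 - 26*l - 52) - 96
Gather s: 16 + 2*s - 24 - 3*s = -s - 8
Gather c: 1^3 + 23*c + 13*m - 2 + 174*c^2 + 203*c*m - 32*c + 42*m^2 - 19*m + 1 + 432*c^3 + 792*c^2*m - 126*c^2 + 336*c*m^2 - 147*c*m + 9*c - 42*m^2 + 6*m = 432*c^3 + c^2*(792*m + 48) + c*(336*m^2 + 56*m)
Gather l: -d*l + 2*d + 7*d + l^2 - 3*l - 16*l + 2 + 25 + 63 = 9*d + l^2 + l*(-d - 19) + 90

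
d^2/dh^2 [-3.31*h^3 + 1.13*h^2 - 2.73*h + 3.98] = 2.26 - 19.86*h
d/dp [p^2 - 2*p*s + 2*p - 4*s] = 2*p - 2*s + 2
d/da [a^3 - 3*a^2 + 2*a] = 3*a^2 - 6*a + 2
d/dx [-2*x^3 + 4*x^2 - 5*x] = -6*x^2 + 8*x - 5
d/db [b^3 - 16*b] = 3*b^2 - 16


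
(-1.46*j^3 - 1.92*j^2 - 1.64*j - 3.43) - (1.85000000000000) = -1.46*j^3 - 1.92*j^2 - 1.64*j - 5.28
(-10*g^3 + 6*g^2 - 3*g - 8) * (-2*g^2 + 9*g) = 20*g^5 - 102*g^4 + 60*g^3 - 11*g^2 - 72*g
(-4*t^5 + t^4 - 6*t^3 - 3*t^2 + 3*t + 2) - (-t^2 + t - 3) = -4*t^5 + t^4 - 6*t^3 - 2*t^2 + 2*t + 5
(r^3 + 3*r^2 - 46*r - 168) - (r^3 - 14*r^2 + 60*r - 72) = 17*r^2 - 106*r - 96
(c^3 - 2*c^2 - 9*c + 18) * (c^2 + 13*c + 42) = c^5 + 11*c^4 + 7*c^3 - 183*c^2 - 144*c + 756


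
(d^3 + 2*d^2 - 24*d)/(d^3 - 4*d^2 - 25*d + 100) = d*(d + 6)/(d^2 - 25)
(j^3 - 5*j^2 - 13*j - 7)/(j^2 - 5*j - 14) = (j^2 + 2*j + 1)/(j + 2)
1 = 1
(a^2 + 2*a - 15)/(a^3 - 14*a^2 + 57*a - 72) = (a + 5)/(a^2 - 11*a + 24)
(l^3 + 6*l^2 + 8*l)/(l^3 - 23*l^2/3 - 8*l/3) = 3*(l^2 + 6*l + 8)/(3*l^2 - 23*l - 8)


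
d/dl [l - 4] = 1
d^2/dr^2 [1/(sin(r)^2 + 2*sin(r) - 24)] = 2*(-2*sin(r)^4 - 3*sin(r)^3 - 47*sin(r)^2 - 18*sin(r) + 28)/(sin(r)^2 + 2*sin(r) - 24)^3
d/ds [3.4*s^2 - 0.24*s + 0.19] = 6.8*s - 0.24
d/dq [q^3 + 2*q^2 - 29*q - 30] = 3*q^2 + 4*q - 29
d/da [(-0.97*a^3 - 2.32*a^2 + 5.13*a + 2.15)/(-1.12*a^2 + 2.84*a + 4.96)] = (1.0864*a^4 - 5.5096*a^3 - 15.2768*a^2 - 18.1984*a + 19.3388)/(1.2544*a^4 - 6.3616*a^3 - 3.0448*a^2 + 28.1728*a + 24.6016)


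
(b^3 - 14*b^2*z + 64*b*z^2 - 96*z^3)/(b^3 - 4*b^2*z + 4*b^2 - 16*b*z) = (b^2 - 10*b*z + 24*z^2)/(b*(b + 4))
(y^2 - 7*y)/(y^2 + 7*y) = (y - 7)/(y + 7)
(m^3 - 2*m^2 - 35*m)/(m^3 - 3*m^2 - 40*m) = (m - 7)/(m - 8)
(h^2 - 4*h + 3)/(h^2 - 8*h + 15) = (h - 1)/(h - 5)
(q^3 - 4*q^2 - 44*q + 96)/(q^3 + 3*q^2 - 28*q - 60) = (q^2 - 10*q + 16)/(q^2 - 3*q - 10)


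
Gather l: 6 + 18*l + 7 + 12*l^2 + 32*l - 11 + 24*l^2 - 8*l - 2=36*l^2 + 42*l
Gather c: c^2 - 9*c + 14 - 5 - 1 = c^2 - 9*c + 8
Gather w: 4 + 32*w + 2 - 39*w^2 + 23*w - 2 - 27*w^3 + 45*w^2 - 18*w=-27*w^3 + 6*w^2 + 37*w + 4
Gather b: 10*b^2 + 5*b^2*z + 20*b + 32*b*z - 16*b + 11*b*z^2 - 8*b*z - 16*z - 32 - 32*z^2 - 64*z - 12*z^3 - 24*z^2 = b^2*(5*z + 10) + b*(11*z^2 + 24*z + 4) - 12*z^3 - 56*z^2 - 80*z - 32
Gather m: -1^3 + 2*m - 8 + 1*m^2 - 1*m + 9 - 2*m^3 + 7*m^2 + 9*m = -2*m^3 + 8*m^2 + 10*m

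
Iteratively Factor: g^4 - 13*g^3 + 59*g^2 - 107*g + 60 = (g - 3)*(g^3 - 10*g^2 + 29*g - 20) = (g - 3)*(g - 1)*(g^2 - 9*g + 20) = (g - 5)*(g - 3)*(g - 1)*(g - 4)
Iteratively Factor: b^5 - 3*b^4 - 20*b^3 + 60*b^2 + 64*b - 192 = (b + 2)*(b^4 - 5*b^3 - 10*b^2 + 80*b - 96) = (b + 2)*(b + 4)*(b^3 - 9*b^2 + 26*b - 24) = (b - 4)*(b + 2)*(b + 4)*(b^2 - 5*b + 6) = (b - 4)*(b - 2)*(b + 2)*(b + 4)*(b - 3)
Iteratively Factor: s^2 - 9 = (s - 3)*(s + 3)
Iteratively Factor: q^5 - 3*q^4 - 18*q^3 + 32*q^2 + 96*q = (q + 2)*(q^4 - 5*q^3 - 8*q^2 + 48*q) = (q + 2)*(q + 3)*(q^3 - 8*q^2 + 16*q) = q*(q + 2)*(q + 3)*(q^2 - 8*q + 16) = q*(q - 4)*(q + 2)*(q + 3)*(q - 4)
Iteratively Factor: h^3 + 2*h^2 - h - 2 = (h + 1)*(h^2 + h - 2) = (h + 1)*(h + 2)*(h - 1)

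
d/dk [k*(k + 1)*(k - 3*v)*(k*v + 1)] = 4*k^3*v - 9*k^2*v^2 + 3*k^2*v + 3*k^2 - 6*k*v^2 - 6*k*v + 2*k - 3*v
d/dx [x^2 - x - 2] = 2*x - 1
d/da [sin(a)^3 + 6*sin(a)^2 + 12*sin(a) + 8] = 3*(sin(a) + 2)^2*cos(a)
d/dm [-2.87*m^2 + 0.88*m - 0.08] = 0.88 - 5.74*m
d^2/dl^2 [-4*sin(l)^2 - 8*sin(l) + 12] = 8*sin(l) - 8*cos(2*l)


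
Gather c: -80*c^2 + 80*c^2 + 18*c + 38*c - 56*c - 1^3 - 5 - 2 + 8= 0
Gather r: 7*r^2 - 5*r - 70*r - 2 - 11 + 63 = 7*r^2 - 75*r + 50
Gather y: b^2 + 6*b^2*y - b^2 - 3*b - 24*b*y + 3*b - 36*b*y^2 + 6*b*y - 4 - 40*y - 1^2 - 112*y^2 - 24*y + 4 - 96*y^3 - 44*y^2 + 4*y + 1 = -96*y^3 + y^2*(-36*b - 156) + y*(6*b^2 - 18*b - 60)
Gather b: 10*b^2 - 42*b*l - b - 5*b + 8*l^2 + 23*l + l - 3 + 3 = 10*b^2 + b*(-42*l - 6) + 8*l^2 + 24*l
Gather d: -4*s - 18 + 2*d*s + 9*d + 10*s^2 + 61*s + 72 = d*(2*s + 9) + 10*s^2 + 57*s + 54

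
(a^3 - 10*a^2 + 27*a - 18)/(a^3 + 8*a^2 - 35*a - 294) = (a^2 - 4*a + 3)/(a^2 + 14*a + 49)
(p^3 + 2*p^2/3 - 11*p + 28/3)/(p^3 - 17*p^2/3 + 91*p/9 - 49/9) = 3*(p + 4)/(3*p - 7)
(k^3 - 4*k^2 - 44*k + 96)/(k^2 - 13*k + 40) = (k^2 + 4*k - 12)/(k - 5)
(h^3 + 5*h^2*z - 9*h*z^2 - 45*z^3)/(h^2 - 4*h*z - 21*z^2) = (-h^2 - 2*h*z + 15*z^2)/(-h + 7*z)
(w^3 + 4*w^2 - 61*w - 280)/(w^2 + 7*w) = w - 3 - 40/w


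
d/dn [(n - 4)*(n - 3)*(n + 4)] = 3*n^2 - 6*n - 16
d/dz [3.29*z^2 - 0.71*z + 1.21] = 6.58*z - 0.71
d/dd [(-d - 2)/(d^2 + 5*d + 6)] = 1/(d^2 + 6*d + 9)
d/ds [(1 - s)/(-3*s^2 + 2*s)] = (-3*s^2 + 6*s - 2)/(s^2*(9*s^2 - 12*s + 4))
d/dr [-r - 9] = -1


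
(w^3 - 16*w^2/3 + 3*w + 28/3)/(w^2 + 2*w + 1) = (3*w^2 - 19*w + 28)/(3*(w + 1))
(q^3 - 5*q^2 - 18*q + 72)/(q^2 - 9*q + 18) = q + 4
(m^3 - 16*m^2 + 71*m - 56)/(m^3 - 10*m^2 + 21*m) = (m^2 - 9*m + 8)/(m*(m - 3))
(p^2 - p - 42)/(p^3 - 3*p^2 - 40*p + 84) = 1/(p - 2)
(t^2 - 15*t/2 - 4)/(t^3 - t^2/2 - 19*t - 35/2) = (-2*t^2 + 15*t + 8)/(-2*t^3 + t^2 + 38*t + 35)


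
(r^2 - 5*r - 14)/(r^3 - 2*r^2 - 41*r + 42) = (r + 2)/(r^2 + 5*r - 6)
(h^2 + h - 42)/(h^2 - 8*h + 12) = (h + 7)/(h - 2)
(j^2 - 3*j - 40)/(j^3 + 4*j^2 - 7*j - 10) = (j - 8)/(j^2 - j - 2)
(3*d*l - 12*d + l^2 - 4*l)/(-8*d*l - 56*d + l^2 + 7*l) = (-3*d*l + 12*d - l^2 + 4*l)/(8*d*l + 56*d - l^2 - 7*l)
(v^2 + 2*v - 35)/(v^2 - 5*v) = (v + 7)/v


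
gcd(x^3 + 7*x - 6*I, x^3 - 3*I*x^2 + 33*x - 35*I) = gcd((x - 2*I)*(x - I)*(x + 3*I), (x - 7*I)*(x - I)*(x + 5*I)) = x - I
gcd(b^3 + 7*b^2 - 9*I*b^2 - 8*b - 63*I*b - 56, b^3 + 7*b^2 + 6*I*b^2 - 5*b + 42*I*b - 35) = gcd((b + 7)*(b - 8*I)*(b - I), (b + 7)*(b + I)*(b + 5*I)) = b + 7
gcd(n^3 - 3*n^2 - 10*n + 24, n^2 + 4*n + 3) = n + 3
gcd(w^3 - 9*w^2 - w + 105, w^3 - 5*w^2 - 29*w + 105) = w - 7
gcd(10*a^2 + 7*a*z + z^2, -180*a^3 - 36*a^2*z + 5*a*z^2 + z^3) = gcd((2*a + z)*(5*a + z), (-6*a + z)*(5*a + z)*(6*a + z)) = 5*a + z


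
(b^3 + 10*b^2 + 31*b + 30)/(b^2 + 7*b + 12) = (b^2 + 7*b + 10)/(b + 4)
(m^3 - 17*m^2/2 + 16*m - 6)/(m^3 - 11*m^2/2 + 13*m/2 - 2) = (m^2 - 8*m + 12)/(m^2 - 5*m + 4)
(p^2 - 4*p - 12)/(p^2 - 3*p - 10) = (p - 6)/(p - 5)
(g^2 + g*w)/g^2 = (g + w)/g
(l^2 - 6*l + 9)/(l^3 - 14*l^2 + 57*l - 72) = 1/(l - 8)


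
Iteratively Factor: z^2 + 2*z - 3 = (z - 1)*(z + 3)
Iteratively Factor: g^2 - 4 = (g - 2)*(g + 2)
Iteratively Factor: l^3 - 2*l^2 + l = (l - 1)*(l^2 - l) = l*(l - 1)*(l - 1)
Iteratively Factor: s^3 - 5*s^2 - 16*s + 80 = (s - 5)*(s^2 - 16) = (s - 5)*(s - 4)*(s + 4)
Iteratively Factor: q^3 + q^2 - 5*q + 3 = (q - 1)*(q^2 + 2*q - 3) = (q - 1)^2*(q + 3)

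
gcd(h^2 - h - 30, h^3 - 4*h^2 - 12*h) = h - 6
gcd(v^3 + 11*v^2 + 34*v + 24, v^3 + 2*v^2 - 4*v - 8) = 1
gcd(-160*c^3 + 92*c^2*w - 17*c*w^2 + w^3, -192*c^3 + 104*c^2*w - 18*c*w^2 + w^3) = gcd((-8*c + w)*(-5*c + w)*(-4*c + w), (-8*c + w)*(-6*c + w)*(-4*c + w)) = 32*c^2 - 12*c*w + w^2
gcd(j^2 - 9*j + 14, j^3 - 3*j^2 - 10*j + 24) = j - 2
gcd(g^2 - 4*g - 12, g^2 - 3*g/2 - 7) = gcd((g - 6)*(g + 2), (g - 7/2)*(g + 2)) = g + 2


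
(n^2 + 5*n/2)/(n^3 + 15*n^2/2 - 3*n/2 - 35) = n/(n^2 + 5*n - 14)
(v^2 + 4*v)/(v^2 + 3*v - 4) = v/(v - 1)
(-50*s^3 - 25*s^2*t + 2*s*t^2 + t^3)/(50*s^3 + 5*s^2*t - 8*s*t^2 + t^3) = (-5*s - t)/(5*s - t)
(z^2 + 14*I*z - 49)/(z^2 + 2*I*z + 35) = (z + 7*I)/(z - 5*I)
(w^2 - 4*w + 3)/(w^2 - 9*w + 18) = (w - 1)/(w - 6)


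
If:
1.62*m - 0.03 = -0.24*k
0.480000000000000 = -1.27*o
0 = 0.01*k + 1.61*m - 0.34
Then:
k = -1.36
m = 0.22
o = -0.38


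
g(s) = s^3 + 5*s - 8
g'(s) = 3*s^2 + 5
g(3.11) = 37.63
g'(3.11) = 34.02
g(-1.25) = -16.20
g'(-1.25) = 9.69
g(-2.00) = -26.00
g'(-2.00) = 17.00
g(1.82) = 7.13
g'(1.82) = 14.94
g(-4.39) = -114.55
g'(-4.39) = 62.82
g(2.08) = 11.40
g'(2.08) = 17.98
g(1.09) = -1.25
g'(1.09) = 8.56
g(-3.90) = -86.82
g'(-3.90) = 50.63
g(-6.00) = -254.00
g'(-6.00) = 113.00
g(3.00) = 34.00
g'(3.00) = 32.00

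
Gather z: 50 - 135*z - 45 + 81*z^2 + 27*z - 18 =81*z^2 - 108*z - 13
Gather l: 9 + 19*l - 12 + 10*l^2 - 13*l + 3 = 10*l^2 + 6*l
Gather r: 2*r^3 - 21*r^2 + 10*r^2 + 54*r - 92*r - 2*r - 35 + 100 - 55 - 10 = 2*r^3 - 11*r^2 - 40*r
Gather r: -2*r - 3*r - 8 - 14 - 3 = -5*r - 25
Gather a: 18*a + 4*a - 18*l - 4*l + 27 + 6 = 22*a - 22*l + 33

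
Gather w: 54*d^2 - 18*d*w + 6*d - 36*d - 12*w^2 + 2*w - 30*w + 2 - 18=54*d^2 - 30*d - 12*w^2 + w*(-18*d - 28) - 16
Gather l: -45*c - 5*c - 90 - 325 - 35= -50*c - 450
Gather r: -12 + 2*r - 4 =2*r - 16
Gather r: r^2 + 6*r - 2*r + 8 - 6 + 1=r^2 + 4*r + 3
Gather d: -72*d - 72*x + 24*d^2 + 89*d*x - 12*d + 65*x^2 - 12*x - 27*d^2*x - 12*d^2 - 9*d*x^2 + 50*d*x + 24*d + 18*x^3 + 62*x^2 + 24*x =d^2*(12 - 27*x) + d*(-9*x^2 + 139*x - 60) + 18*x^3 + 127*x^2 - 60*x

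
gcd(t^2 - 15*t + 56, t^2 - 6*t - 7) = t - 7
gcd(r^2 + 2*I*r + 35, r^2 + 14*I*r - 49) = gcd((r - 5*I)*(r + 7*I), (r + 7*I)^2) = r + 7*I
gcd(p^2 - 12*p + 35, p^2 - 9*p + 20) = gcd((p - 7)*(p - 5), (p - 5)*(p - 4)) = p - 5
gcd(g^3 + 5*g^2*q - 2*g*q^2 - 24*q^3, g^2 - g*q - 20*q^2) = g + 4*q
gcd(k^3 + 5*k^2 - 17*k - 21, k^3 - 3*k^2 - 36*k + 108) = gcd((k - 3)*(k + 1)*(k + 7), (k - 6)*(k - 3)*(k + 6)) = k - 3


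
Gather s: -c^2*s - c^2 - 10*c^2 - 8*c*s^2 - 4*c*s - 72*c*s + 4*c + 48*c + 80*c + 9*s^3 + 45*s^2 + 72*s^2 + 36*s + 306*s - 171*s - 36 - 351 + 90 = -11*c^2 + 132*c + 9*s^3 + s^2*(117 - 8*c) + s*(-c^2 - 76*c + 171) - 297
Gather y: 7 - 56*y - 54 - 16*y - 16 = -72*y - 63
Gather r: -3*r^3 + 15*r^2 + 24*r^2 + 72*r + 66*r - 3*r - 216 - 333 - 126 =-3*r^3 + 39*r^2 + 135*r - 675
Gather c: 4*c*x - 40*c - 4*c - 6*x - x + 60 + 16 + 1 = c*(4*x - 44) - 7*x + 77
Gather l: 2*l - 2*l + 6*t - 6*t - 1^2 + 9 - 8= 0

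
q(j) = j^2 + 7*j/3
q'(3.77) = 9.87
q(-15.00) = 190.00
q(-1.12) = -1.36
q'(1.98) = 6.29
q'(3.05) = 8.43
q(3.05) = 16.42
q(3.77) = 23.01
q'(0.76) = 3.85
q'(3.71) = 9.75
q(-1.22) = -1.36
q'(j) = 2*j + 7/3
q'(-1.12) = 0.09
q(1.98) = 8.54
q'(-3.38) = -4.43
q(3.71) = 22.42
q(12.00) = 172.00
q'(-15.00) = -27.67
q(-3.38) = 3.54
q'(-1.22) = -0.11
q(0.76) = 2.35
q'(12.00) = 26.33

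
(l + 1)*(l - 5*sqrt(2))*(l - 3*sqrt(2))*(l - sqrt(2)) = l^4 - 9*sqrt(2)*l^3 + l^3 - 9*sqrt(2)*l^2 + 46*l^2 - 30*sqrt(2)*l + 46*l - 30*sqrt(2)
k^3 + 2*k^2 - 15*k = k*(k - 3)*(k + 5)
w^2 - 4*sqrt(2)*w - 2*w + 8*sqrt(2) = (w - 2)*(w - 4*sqrt(2))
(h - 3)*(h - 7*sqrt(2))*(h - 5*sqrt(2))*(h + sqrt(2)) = h^4 - 11*sqrt(2)*h^3 - 3*h^3 + 46*h^2 + 33*sqrt(2)*h^2 - 138*h + 70*sqrt(2)*h - 210*sqrt(2)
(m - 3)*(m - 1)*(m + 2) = m^3 - 2*m^2 - 5*m + 6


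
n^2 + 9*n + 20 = (n + 4)*(n + 5)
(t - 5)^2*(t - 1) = t^3 - 11*t^2 + 35*t - 25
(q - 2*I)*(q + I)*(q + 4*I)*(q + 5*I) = q^4 + 8*I*q^3 - 9*q^2 + 38*I*q - 40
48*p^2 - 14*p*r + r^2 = (-8*p + r)*(-6*p + r)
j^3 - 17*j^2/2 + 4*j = j*(j - 8)*(j - 1/2)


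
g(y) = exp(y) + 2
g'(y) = exp(y)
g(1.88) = 8.55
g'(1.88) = 6.55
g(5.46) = 237.10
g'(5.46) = 235.10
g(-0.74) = 2.48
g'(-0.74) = 0.48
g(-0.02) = 2.98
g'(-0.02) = 0.98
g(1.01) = 4.75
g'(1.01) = 2.75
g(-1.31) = 2.27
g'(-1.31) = 0.27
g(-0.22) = 2.80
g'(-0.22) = 0.80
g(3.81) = 47.15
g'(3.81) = 45.15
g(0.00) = 3.00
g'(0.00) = 1.00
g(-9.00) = 2.00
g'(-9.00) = 0.00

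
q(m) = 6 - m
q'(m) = -1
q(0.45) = 5.55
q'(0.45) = -1.00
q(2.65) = 3.35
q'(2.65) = -1.00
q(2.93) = 3.07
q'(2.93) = -1.00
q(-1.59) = 7.59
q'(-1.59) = -1.00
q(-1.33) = 7.33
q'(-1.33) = -1.00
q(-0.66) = 6.66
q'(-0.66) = -1.00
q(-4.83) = 10.83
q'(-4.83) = -1.00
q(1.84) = 4.16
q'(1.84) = -1.00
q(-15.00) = 21.00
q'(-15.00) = -1.00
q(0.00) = 6.00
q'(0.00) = -1.00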